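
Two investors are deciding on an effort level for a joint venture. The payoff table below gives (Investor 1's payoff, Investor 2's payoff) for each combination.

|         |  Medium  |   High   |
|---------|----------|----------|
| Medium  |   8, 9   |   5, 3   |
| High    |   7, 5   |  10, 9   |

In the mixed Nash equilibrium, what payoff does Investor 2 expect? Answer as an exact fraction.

33/5

Investor 1 mixes with probability p on Medium, chosen so Investor 2 is indifferent: 9p + 5(1−p) = 3p + 9(1−p) gives p = 2/5.
Investor 2's expected payoff is 9·2/5 + 5·3/5 = 33/5.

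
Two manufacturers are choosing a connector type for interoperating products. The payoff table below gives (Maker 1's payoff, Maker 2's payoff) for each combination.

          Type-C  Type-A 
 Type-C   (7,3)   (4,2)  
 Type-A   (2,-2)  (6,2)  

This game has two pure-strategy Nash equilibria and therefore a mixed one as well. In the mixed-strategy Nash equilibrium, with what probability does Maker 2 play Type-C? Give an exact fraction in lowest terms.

Maker 2's mix q on Type-C must make Maker 1 indifferent between Type-C and Type-A.
Maker 1's payoff from Type-C: 7q + 4(1−q). From Type-A: 2q + 6(1−q).
Set equal: 5q = 2(1−q) → q = 2/7.

2/7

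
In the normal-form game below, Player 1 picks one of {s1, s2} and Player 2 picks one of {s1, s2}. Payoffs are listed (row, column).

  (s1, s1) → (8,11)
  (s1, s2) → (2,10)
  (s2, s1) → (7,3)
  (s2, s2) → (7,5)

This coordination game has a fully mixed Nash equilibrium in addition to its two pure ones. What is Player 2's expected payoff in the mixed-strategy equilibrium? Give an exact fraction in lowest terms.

25/3

Player 1 mixes with probability p on s1, chosen so Player 2 is indifferent: 11p + 3(1−p) = 10p + 5(1−p) gives p = 2/3.
Player 2's expected payoff is 11·2/3 + 3·1/3 = 25/3.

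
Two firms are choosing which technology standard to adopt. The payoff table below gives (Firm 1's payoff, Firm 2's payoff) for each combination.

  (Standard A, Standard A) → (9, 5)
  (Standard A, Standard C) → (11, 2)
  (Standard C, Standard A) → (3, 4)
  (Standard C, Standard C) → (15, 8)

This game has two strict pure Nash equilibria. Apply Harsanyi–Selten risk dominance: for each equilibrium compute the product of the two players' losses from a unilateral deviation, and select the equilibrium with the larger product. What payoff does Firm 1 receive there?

At both Standard A: Firm 1 loses 9 − 3 = 6 by deviating; Firm 2 loses 5 − 2 = 3. Product = 6·3 = 18.
At both Standard C: Firm 1 loses 15 − 11 = 4 by deviating; Firm 2 loses 8 − 4 = 4. Product = 4·4 = 16.
18 > 16, so both Standard A is risk-dominant. Firm 1's payoff there is 9.

9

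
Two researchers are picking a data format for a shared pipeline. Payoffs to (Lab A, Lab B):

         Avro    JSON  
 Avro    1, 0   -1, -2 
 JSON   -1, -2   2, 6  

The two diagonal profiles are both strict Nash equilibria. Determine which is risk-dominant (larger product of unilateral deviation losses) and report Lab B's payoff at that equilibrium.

6

At both Avro: Lab A loses 1 − (-1) = 2 by deviating; Lab B loses 0 − (-2) = 2. Product = 2·2 = 4.
At both JSON: Lab A loses 2 − (-1) = 3 by deviating; Lab B loses 6 − (-2) = 8. Product = 3·8 = 24.
24 > 4, so both JSON is risk-dominant. Lab B's payoff there is 6.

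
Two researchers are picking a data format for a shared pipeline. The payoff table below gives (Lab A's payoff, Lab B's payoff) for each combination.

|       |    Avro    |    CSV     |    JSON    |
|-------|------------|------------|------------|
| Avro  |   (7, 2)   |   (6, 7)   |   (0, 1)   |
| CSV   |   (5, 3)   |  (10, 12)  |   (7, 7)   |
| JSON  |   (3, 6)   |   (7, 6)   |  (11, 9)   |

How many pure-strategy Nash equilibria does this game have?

Both CSV: Lab A gets 10 (best alternative 7); Lab B gets 12 (best alternative 7). Neither deviates — NE.
Both JSON: Lab A gets 11 (best alternative 7); Lab B gets 9 (best alternative 6). Neither deviates — NE.
Both Avro is not a NE: Lab B would switch to CSV (7 > 2).
No other cell survives both best-response checks, so there are 2 pure NE.

2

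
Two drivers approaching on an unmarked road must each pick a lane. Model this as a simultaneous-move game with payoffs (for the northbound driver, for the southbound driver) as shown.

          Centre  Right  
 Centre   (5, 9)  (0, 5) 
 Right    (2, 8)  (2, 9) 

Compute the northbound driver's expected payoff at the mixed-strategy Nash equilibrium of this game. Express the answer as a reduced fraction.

The southbound driver mixes with probability q on Centre, chosen so the northbound driver is indifferent: 5q + 0(1−q) = 2q + 2(1−q) gives q = 2/5.
The northbound driver's expected payoff (from either row, since indifferent) is 5·2/5 + 0·3/5 = 2.

2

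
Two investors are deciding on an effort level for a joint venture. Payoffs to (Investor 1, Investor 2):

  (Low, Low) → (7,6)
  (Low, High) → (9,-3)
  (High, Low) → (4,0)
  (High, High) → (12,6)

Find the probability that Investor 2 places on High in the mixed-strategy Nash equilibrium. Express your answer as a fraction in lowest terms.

1/2

Investor 2's mix q on Low must make Investor 1 indifferent between Low and High.
Investor 1's payoff from Low: 7q + 9(1−q). From High: 4q + 12(1−q).
Set equal: 3q = 3(1−q) → q = 3/6 = 1/2.
Probability on High is 1 − 1/2 = 1/2.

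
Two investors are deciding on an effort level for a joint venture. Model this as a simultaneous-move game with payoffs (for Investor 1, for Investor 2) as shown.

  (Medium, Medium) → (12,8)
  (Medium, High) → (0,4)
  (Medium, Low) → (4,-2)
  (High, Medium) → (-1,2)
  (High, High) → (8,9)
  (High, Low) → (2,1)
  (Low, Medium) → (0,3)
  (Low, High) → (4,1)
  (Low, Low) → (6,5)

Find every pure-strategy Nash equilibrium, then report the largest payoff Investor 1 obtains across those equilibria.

Both Medium is a pure NE (Investor 1: 12 ≥ 0; Investor 2: 8 ≥ 4). Investor 1 gets 12.
Both High is a pure NE (Investor 1: 8 ≥ 4; Investor 2: 9 ≥ 2). Investor 1 gets 8.
Both Low is a pure NE (Investor 1: 6 ≥ 4; Investor 2: 5 ≥ 3). Investor 1 gets 6.
Every other cell has a profitable deviation for at least one player. Highest of {12, 8, 6} is 12.

12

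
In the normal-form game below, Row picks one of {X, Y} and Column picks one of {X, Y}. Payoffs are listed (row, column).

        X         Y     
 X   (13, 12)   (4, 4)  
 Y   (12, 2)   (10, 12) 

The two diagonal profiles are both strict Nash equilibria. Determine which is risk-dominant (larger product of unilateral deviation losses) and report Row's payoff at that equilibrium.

At both X: Row loses 13 − 12 = 1 by deviating; Column loses 12 − 4 = 8. Product = 1·8 = 8.
At both Y: Row loses 10 − 4 = 6 by deviating; Column loses 12 − 2 = 10. Product = 6·10 = 60.
60 > 8, so both Y is risk-dominant. Row's payoff there is 10.

10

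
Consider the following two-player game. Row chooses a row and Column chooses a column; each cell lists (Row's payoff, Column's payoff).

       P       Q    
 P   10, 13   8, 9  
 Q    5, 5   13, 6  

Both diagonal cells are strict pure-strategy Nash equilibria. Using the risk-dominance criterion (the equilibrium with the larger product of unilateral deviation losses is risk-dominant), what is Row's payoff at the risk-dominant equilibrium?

At both P: Row loses 10 − 5 = 5 by deviating; Column loses 13 − 9 = 4. Product = 5·4 = 20.
At both Q: Row loses 13 − 8 = 5 by deviating; Column loses 6 − 5 = 1. Product = 5·1 = 5.
20 > 5, so both P is risk-dominant. Row's payoff there is 10.

10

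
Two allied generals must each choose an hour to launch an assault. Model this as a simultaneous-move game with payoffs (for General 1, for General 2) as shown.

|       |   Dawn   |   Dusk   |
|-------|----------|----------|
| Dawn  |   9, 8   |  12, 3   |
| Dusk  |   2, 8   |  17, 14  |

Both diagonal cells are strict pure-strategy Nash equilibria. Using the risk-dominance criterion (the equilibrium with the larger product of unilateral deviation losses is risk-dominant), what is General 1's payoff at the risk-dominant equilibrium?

9

At both Dawn: General 1 loses 9 − 2 = 7 by deviating; General 2 loses 8 − 3 = 5. Product = 7·5 = 35.
At both Dusk: General 1 loses 17 − 12 = 5 by deviating; General 2 loses 14 − 8 = 6. Product = 5·6 = 30.
35 > 30, so both Dawn is risk-dominant. General 1's payoff there is 9.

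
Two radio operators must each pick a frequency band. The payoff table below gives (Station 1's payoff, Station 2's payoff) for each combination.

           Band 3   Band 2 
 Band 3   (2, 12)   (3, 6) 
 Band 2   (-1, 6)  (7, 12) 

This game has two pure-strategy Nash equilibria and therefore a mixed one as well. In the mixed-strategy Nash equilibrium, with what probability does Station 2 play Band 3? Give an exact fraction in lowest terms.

4/7

Station 2's mix q on Band 3 must make Station 1 indifferent between Band 3 and Band 2.
Station 1's payoff from Band 3: 2q + 3(1−q). From Band 2: (-1)q + 7(1−q).
Set equal: 3q = 4(1−q) → q = 4/7.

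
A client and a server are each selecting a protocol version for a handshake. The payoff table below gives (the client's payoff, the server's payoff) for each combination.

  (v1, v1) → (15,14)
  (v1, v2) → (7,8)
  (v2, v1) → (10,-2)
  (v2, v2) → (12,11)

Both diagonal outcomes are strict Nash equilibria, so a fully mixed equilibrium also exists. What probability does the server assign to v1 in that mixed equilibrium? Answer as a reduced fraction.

The server's mix q on v1 must make the client indifferent between v1 and v2.
The client's payoff from v1: 15q + 7(1−q). From v2: 10q + 12(1−q).
Set equal: 5q = 5(1−q) → q = 5/10 = 1/2.

1/2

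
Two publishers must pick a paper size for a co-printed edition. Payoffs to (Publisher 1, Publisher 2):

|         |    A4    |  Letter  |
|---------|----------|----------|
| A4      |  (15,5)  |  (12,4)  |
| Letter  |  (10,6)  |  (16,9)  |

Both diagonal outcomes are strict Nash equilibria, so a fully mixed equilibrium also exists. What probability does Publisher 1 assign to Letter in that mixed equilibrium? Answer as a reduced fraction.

Publisher 1's mix p on A4 must make Publisher 2 indifferent between A4 and Letter.
Publisher 2's payoff from A4: 5p + 6(1−p). From Letter: 4p + 9(1−p).
Set equal: 1p = 3(1−p) → p = 3/4.
Probability on Letter is 1 − 3/4 = 1/4.

1/4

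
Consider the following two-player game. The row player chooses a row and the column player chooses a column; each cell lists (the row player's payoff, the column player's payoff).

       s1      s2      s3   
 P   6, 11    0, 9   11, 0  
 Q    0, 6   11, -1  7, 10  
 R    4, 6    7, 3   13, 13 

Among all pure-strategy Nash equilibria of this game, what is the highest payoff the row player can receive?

(P, s1) is a pure NE (the row player: 6 ≥ 4; the column player: 11 ≥ 9). The row player gets 6.
(R, s3) is a pure NE (the row player: 13 ≥ 11; the column player: 13 ≥ 6). The row player gets 13.
Every other cell has a profitable deviation for at least one player. Highest of {6, 13} is 13.

13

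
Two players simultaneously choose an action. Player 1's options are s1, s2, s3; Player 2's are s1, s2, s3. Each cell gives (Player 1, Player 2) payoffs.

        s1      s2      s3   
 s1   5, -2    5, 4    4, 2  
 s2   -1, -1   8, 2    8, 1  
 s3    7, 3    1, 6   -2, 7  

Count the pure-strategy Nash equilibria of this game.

Both s2: Player 1 gets 8 (best alternative 5); Player 2 gets 2 (best alternative 1). Neither deviates — NE.
Both s1 is not a NE: Player 1 would switch to s3 (7 > 5).
No other cell survives both best-response checks, so there is 1 pure NE.

1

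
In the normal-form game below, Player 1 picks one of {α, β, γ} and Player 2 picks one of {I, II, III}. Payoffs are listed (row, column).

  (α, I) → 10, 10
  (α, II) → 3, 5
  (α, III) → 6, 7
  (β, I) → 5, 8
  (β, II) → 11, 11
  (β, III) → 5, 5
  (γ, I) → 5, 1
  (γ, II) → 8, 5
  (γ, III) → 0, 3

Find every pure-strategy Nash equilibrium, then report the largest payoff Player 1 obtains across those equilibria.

(α, I) is a pure NE (Player 1: 10 ≥ 5; Player 2: 10 ≥ 7). Player 1 gets 10.
(β, II) is a pure NE (Player 1: 11 ≥ 8; Player 2: 11 ≥ 8). Player 1 gets 11.
Every other cell has a profitable deviation for at least one player. Highest of {10, 11} is 11.

11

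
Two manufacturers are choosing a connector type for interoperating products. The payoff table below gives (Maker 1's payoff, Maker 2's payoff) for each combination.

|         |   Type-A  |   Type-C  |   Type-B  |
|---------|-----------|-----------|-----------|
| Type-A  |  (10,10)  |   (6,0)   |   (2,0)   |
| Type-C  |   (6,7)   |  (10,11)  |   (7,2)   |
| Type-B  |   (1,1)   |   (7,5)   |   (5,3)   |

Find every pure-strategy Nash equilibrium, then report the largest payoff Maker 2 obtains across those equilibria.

Both Type-A is a pure NE (Maker 1: 10 ≥ 6; Maker 2: 10 ≥ 0). Maker 2 gets 10.
Both Type-C is a pure NE (Maker 1: 10 ≥ 7; Maker 2: 11 ≥ 7). Maker 2 gets 11.
Every other cell has a profitable deviation for at least one player. Highest of {10, 11} is 11.

11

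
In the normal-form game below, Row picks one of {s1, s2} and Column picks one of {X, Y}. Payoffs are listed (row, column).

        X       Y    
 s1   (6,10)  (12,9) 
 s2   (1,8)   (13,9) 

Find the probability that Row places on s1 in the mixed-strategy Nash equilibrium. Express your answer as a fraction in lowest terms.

Row's mix p on s1 must make Column indifferent between X and Y.
Column's payoff from X: 10p + 8(1−p). From Y: 9p + 9(1−p).
Set equal: 1p = 1(1−p) → p = 1/2.

1/2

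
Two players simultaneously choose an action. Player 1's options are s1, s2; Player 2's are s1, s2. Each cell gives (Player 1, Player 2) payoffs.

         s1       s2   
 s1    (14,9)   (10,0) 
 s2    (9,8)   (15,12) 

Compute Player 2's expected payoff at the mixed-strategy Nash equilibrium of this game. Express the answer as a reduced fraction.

Player 1 mixes with probability p on s1, chosen so Player 2 is indifferent: 9p + 8(1−p) = 0p + 12(1−p) gives p = 4/13.
Player 2's expected payoff is 9·4/13 + 8·9/13 = 108/13.

108/13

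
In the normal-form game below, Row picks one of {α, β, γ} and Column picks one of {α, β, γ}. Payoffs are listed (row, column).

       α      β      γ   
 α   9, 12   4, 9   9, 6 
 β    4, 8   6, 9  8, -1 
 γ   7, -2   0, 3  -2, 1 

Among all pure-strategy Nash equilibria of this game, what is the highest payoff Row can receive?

Both α is a pure NE (Row: 9 ≥ 7; Column: 12 ≥ 9). Row gets 9.
Both β is a pure NE (Row: 6 ≥ 4; Column: 9 ≥ 8). Row gets 6.
Every other cell has a profitable deviation for at least one player. Highest of {9, 6} is 9.

9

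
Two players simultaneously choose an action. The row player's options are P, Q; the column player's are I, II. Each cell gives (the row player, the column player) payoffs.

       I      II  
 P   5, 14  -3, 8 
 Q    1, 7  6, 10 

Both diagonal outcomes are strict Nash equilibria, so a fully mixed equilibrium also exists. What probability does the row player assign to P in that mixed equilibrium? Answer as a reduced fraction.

1/3

The row player's mix p on P must make the column player indifferent between I and II.
The column player's payoff from I: 14p + 7(1−p). From II: 8p + 10(1−p).
Set equal: 6p = 3(1−p) → p = 3/9 = 1/3.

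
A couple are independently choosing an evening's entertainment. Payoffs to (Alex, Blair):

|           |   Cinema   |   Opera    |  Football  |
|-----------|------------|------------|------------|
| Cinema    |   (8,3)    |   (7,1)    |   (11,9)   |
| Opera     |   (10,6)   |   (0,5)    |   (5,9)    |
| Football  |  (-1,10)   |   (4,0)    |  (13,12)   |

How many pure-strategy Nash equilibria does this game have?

1

Both Football: Alex gets 13 (best alternative 11); Blair gets 12 (best alternative 10). Neither deviates — NE.
Both Cinema is not a NE: Alex would switch to Opera (10 > 8).
No other cell survives both best-response checks, so there is 1 pure NE.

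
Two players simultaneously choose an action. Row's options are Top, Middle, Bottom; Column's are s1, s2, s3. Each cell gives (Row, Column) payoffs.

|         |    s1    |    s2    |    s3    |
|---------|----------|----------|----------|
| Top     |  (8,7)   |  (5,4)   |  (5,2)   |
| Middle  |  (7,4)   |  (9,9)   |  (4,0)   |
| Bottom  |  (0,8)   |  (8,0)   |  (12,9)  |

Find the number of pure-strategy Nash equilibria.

3

(Top, s1): Row gets 8 (best alternative 7); Column gets 7 (best alternative 4). Neither deviates — NE.
(Middle, s2): Row gets 9 (best alternative 8); Column gets 9 (best alternative 4). Neither deviates — NE.
(Bottom, s3): Row gets 12 (best alternative 5); Column gets 9 (best alternative 8). Neither deviates — NE.
(Top, s2) is not a NE: Row would switch to Middle (9 > 5).
No other cell survives both best-response checks, so there are 3 pure NE.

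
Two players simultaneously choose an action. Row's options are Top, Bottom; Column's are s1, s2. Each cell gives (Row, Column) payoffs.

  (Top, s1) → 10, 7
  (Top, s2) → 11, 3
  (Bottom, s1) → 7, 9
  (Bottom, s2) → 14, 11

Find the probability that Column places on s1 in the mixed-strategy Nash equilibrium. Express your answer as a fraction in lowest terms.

Column's mix q on s1 must make Row indifferent between Top and Bottom.
Row's payoff from Top: 10q + 11(1−q). From Bottom: 7q + 14(1−q).
Set equal: 3q = 3(1−q) → q = 3/6 = 1/2.

1/2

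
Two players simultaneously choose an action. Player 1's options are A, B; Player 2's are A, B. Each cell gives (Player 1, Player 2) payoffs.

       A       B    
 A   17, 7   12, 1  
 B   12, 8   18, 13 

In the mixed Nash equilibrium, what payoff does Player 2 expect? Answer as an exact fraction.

Player 1 mixes with probability p on A, chosen so Player 2 is indifferent: 7p + 8(1−p) = 1p + 13(1−p) gives p = 5/11.
Player 2's expected payoff is 7·5/11 + 8·6/11 = 83/11.

83/11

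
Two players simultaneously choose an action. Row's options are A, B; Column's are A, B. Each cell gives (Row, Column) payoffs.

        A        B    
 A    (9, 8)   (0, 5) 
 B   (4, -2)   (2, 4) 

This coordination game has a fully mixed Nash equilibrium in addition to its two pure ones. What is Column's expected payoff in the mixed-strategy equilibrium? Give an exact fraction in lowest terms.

Row mixes with probability p on A, chosen so Column is indifferent: 8p + (-2)(1−p) = 5p + 4(1−p) gives p = 2/3.
Column's expected payoff is 8·2/3 + (-2)·1/3 = 14/3.

14/3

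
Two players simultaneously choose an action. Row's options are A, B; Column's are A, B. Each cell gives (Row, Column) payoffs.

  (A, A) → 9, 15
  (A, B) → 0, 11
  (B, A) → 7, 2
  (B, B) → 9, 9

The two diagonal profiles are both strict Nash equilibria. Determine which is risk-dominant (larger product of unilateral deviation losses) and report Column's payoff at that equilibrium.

At both A: Row loses 9 − 7 = 2 by deviating; Column loses 15 − 11 = 4. Product = 2·4 = 8.
At both B: Row loses 9 − 0 = 9 by deviating; Column loses 9 − 2 = 7. Product = 9·7 = 63.
63 > 8, so both B is risk-dominant. Column's payoff there is 9.

9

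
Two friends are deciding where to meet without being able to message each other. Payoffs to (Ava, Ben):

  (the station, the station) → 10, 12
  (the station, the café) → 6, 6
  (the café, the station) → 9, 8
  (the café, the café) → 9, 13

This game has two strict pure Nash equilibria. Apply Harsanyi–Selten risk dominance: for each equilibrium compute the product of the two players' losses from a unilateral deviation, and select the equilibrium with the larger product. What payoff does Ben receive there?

13

At both the station: Ava loses 10 − 9 = 1 by deviating; Ben loses 12 − 6 = 6. Product = 1·6 = 6.
At both the café: Ava loses 9 − 6 = 3 by deviating; Ben loses 13 − 8 = 5. Product = 3·5 = 15.
15 > 6, so both the café is risk-dominant. Ben's payoff there is 13.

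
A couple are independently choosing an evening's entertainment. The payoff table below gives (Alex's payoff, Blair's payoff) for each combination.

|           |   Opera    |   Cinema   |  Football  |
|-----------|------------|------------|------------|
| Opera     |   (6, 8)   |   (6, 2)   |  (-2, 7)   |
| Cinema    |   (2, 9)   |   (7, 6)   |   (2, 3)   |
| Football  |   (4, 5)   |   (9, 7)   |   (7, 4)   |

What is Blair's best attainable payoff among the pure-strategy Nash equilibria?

8

Both Opera is a pure NE (Alex: 6 ≥ 4; Blair: 8 ≥ 7). Blair gets 8.
(Football, Cinema) is a pure NE (Alex: 9 ≥ 7; Blair: 7 ≥ 5). Blair gets 7.
Every other cell has a profitable deviation for at least one player. Highest of {8, 7} is 8.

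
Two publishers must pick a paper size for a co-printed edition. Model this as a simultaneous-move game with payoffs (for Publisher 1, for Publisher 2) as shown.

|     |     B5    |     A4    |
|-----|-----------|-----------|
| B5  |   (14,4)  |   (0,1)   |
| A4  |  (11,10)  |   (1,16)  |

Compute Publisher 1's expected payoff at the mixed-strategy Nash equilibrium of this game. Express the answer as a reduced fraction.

Publisher 2 mixes with probability q on B5, chosen so Publisher 1 is indifferent: 14q + 0(1−q) = 11q + 1(1−q) gives q = 1/4.
Publisher 1's expected payoff (from either row, since indifferent) is 14·1/4 + 0·3/4 = 7/2.

7/2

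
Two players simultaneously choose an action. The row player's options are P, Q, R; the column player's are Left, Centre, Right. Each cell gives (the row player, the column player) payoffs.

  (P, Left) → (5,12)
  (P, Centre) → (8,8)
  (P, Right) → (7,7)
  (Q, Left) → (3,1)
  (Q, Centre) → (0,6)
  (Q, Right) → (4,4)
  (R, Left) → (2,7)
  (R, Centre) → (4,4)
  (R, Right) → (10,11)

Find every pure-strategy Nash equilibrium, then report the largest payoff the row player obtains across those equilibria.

10

(P, Left) is a pure NE (the row player: 5 ≥ 3; the column player: 12 ≥ 8). The row player gets 5.
(R, Right) is a pure NE (the row player: 10 ≥ 7; the column player: 11 ≥ 7). The row player gets 10.
Every other cell has a profitable deviation for at least one player. Highest of {5, 10} is 10.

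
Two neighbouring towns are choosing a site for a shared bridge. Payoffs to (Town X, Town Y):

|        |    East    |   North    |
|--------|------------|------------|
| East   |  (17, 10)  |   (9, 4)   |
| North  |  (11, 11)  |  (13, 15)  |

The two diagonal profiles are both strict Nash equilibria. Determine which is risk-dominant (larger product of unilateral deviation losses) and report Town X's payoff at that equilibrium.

At both East: Town X loses 17 − 11 = 6 by deviating; Town Y loses 10 − 4 = 6. Product = 6·6 = 36.
At both North: Town X loses 13 − 9 = 4 by deviating; Town Y loses 15 − 11 = 4. Product = 4·4 = 16.
36 > 16, so both East is risk-dominant. Town X's payoff there is 17.

17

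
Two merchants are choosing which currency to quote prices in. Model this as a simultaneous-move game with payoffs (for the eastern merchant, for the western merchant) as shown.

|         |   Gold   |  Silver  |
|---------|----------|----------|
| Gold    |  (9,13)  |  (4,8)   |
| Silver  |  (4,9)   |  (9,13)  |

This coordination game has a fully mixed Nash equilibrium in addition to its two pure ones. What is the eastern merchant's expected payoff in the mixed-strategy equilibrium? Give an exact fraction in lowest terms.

13/2

The western merchant mixes with probability q on Gold, chosen so the eastern merchant is indifferent: 9q + 4(1−q) = 4q + 9(1−q) gives q = 1/2.
The eastern merchant's expected payoff (from either row, since indifferent) is 9·1/2 + 4·1/2 = 13/2.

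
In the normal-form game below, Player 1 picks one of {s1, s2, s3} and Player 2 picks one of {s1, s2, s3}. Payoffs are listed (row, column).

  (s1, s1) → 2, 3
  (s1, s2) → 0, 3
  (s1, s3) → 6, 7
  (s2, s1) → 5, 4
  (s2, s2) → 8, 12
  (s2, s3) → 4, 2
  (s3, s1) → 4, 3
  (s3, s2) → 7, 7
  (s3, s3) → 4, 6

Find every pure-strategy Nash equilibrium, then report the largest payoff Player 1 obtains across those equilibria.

(s1, s3) is a pure NE (Player 1: 6 ≥ 4; Player 2: 7 ≥ 3). Player 1 gets 6.
Both s2 is a pure NE (Player 1: 8 ≥ 7; Player 2: 12 ≥ 4). Player 1 gets 8.
Every other cell has a profitable deviation for at least one player. Highest of {6, 8} is 8.

8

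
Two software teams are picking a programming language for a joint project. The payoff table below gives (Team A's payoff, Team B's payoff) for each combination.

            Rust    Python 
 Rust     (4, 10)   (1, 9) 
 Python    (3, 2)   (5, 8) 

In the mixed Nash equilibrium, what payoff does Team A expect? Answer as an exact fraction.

Team B mixes with probability q on Rust, chosen so Team A is indifferent: 4q + 1(1−q) = 3q + 5(1−q) gives q = 4/5.
Team A's expected payoff (from either row, since indifferent) is 4·4/5 + 1·1/5 = 17/5.

17/5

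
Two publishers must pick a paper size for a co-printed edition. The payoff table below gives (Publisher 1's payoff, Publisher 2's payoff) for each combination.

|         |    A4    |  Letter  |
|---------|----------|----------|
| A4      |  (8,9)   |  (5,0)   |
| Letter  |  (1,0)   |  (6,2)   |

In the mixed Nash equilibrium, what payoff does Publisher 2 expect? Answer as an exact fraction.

Publisher 1 mixes with probability p on A4, chosen so Publisher 2 is indifferent: 9p + 0(1−p) = 0p + 2(1−p) gives p = 2/11.
Publisher 2's expected payoff is 9·2/11 + 0·9/11 = 18/11.

18/11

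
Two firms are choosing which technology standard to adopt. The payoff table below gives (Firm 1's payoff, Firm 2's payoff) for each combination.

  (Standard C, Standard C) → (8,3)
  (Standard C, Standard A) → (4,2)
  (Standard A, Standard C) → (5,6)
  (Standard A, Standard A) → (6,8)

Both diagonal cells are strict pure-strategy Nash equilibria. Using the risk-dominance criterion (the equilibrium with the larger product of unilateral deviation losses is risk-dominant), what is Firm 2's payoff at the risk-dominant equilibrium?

8

At both Standard C: Firm 1 loses 8 − 5 = 3 by deviating; Firm 2 loses 3 − 2 = 1. Product = 3·1 = 3.
At both Standard A: Firm 1 loses 6 − 4 = 2 by deviating; Firm 2 loses 8 − 6 = 2. Product = 2·2 = 4.
4 > 3, so both Standard A is risk-dominant. Firm 2's payoff there is 8.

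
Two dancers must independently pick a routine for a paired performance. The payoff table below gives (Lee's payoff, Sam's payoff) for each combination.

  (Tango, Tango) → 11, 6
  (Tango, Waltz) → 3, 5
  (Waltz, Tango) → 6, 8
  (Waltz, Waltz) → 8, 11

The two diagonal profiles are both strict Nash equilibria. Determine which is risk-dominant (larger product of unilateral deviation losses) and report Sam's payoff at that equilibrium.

11

At both Tango: Lee loses 11 − 6 = 5 by deviating; Sam loses 6 − 5 = 1. Product = 5·1 = 5.
At both Waltz: Lee loses 8 − 3 = 5 by deviating; Sam loses 11 − 8 = 3. Product = 5·3 = 15.
15 > 5, so both Waltz is risk-dominant. Sam's payoff there is 11.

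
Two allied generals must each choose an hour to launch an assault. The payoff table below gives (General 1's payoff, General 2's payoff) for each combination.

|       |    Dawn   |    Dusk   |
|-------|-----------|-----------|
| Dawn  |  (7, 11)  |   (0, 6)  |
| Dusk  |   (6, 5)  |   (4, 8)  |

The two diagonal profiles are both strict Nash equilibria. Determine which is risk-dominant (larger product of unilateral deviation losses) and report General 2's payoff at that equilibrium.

At both Dawn: General 1 loses 7 − 6 = 1 by deviating; General 2 loses 11 − 6 = 5. Product = 1·5 = 5.
At both Dusk: General 1 loses 4 − 0 = 4 by deviating; General 2 loses 8 − 5 = 3. Product = 4·3 = 12.
12 > 5, so both Dusk is risk-dominant. General 2's payoff there is 8.

8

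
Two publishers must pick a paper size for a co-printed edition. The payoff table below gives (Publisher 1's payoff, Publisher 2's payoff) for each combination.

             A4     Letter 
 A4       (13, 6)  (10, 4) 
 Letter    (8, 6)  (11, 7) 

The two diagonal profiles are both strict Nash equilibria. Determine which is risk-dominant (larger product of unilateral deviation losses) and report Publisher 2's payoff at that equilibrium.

6

At both A4: Publisher 1 loses 13 − 8 = 5 by deviating; Publisher 2 loses 6 − 4 = 2. Product = 5·2 = 10.
At both Letter: Publisher 1 loses 11 − 10 = 1 by deviating; Publisher 2 loses 7 − 6 = 1. Product = 1·1 = 1.
10 > 1, so both A4 is risk-dominant. Publisher 2's payoff there is 6.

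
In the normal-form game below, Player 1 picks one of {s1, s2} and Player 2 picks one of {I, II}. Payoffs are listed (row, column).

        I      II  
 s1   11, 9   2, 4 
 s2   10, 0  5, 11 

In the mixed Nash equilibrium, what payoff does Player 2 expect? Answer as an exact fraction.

Player 1 mixes with probability p on s1, chosen so Player 2 is indifferent: 9p + 0(1−p) = 4p + 11(1−p) gives p = 11/16.
Player 2's expected payoff is 9·11/16 + 0·5/16 = 99/16.

99/16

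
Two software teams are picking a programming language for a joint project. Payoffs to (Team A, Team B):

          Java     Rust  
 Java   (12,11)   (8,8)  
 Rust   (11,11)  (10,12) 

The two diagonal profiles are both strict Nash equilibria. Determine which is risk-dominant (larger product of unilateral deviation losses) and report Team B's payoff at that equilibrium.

At both Java: Team A loses 12 − 11 = 1 by deviating; Team B loses 11 − 8 = 3. Product = 1·3 = 3.
At both Rust: Team A loses 10 − 8 = 2 by deviating; Team B loses 12 − 11 = 1. Product = 2·1 = 2.
3 > 2, so both Java is risk-dominant. Team B's payoff there is 11.

11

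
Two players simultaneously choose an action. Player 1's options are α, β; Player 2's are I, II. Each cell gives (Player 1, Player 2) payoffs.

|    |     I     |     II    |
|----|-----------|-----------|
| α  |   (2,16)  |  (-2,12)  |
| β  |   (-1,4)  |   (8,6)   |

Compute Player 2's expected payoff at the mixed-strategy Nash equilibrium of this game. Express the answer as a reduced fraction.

8

Player 1 mixes with probability p on α, chosen so Player 2 is indifferent: 16p + 4(1−p) = 12p + 6(1−p) gives p = 1/3.
Player 2's expected payoff is 16·1/3 + 4·2/3 = 8.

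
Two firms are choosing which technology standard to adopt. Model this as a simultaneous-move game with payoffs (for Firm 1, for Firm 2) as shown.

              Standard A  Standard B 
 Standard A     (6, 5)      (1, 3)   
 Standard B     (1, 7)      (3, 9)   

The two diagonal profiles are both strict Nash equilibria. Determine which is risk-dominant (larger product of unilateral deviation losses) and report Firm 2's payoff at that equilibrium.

5

At both Standard A: Firm 1 loses 6 − 1 = 5 by deviating; Firm 2 loses 5 − 3 = 2. Product = 5·2 = 10.
At both Standard B: Firm 1 loses 3 − 1 = 2 by deviating; Firm 2 loses 9 − 7 = 2. Product = 2·2 = 4.
10 > 4, so both Standard A is risk-dominant. Firm 2's payoff there is 5.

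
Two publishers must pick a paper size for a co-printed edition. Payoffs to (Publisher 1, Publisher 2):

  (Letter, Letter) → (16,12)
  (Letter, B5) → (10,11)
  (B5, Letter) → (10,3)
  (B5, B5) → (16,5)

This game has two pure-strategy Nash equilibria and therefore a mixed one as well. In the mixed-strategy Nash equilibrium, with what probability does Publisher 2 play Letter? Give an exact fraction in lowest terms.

Publisher 2's mix q on Letter must make Publisher 1 indifferent between Letter and B5.
Publisher 1's payoff from Letter: 16q + 10(1−q). From B5: 10q + 16(1−q).
Set equal: 6q = 6(1−q) → q = 6/12 = 1/2.

1/2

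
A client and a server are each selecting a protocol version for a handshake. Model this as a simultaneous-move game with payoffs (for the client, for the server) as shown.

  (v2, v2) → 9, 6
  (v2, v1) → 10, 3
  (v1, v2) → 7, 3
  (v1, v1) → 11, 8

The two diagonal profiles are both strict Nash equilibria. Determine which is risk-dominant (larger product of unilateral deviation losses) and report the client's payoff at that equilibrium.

At both v2: the client loses 9 − 7 = 2 by deviating; the server loses 6 − 3 = 3. Product = 2·3 = 6.
At both v1: the client loses 11 − 10 = 1 by deviating; the server loses 8 − 3 = 5. Product = 1·5 = 5.
6 > 5, so both v2 is risk-dominant. The client's payoff there is 9.

9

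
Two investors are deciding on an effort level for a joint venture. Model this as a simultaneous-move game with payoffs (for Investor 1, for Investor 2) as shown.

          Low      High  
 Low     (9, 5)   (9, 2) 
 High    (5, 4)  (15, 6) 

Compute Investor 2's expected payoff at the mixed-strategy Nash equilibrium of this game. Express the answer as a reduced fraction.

22/5

Investor 1 mixes with probability p on Low, chosen so Investor 2 is indifferent: 5p + 4(1−p) = 2p + 6(1−p) gives p = 2/5.
Investor 2's expected payoff is 5·2/5 + 4·3/5 = 22/5.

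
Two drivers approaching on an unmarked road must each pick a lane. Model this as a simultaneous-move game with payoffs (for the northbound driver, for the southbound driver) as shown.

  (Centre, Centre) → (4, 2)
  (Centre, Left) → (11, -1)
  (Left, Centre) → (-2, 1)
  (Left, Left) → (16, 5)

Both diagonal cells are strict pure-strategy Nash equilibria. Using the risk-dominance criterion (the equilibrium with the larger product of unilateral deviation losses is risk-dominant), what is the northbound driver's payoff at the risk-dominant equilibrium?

At both Centre: the northbound driver loses 4 − (-2) = 6 by deviating; the southbound driver loses 2 − (-1) = 3. Product = 6·3 = 18.
At both Left: the northbound driver loses 16 − 11 = 5 by deviating; the southbound driver loses 5 − 1 = 4. Product = 5·4 = 20.
20 > 18, so both Left is risk-dominant. The northbound driver's payoff there is 16.

16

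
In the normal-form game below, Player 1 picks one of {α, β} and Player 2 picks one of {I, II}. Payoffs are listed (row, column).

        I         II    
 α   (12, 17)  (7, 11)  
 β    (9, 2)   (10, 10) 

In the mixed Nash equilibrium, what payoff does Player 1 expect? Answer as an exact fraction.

Player 2 mixes with probability q on I, chosen so Player 1 is indifferent: 12q + 7(1−q) = 9q + 10(1−q) gives q = 1/2.
Player 1's expected payoff (from either row, since indifferent) is 12·1/2 + 7·1/2 = 19/2.

19/2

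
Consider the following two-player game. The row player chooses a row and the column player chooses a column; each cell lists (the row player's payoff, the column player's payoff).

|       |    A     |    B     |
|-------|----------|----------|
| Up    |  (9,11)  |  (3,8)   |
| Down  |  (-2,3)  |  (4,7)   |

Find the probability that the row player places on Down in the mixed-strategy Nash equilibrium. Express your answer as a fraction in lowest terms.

The row player's mix p on Up must make the column player indifferent between A and B.
The column player's payoff from A: 11p + 3(1−p). From B: 8p + 7(1−p).
Set equal: 3p = 4(1−p) → p = 4/7.
Probability on Down is 1 − 4/7 = 3/7.

3/7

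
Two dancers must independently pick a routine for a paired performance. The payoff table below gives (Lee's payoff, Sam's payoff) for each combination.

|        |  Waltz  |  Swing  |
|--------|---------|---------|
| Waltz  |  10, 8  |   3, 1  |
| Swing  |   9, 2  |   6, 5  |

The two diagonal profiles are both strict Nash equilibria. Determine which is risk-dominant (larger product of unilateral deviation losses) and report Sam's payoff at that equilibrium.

5

At both Waltz: Lee loses 10 − 9 = 1 by deviating; Sam loses 8 − 1 = 7. Product = 1·7 = 7.
At both Swing: Lee loses 6 − 3 = 3 by deviating; Sam loses 5 − 2 = 3. Product = 3·3 = 9.
9 > 7, so both Swing is risk-dominant. Sam's payoff there is 5.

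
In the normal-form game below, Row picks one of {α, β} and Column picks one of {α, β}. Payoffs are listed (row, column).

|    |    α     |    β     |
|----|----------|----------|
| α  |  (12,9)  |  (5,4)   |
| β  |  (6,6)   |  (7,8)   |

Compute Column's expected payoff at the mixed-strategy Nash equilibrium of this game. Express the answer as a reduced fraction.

48/7

Row mixes with probability p on α, chosen so Column is indifferent: 9p + 6(1−p) = 4p + 8(1−p) gives p = 2/7.
Column's expected payoff is 9·2/7 + 6·5/7 = 48/7.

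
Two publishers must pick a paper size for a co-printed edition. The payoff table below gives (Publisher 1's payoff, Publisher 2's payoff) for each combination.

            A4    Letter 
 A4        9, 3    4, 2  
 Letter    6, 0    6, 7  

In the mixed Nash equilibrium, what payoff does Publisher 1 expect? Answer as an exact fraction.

6

Publisher 2 mixes with probability q on A4, chosen so Publisher 1 is indifferent: 9q + 4(1−q) = 6q + 6(1−q) gives q = 2/5.
Publisher 1's expected payoff (from either row, since indifferent) is 9·2/5 + 4·3/5 = 6.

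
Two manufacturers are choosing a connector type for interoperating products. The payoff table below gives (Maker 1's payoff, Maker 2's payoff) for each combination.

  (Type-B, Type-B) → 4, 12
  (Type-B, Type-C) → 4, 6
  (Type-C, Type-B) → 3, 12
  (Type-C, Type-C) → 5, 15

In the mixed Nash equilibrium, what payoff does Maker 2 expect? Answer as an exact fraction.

Maker 1 mixes with probability p on Type-B, chosen so Maker 2 is indifferent: 12p + 12(1−p) = 6p + 15(1−p) gives p = 1/3.
Maker 2's expected payoff is 12·1/3 + 12·2/3 = 12.

12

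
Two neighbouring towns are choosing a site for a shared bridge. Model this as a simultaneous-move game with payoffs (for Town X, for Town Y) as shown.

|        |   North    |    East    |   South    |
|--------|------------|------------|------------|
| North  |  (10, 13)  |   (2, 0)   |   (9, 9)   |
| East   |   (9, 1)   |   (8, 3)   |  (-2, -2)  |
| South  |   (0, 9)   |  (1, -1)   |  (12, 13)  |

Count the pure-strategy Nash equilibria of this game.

Both North: Town X gets 10 (best alternative 9); Town Y gets 13 (best alternative 9). Neither deviates — NE.
Both East: Town X gets 8 (best alternative 2); Town Y gets 3 (best alternative 1). Neither deviates — NE.
Both South: Town X gets 12 (best alternative 9); Town Y gets 13 (best alternative 9). Neither deviates — NE.
(North, South) is not a NE: Town X would switch to South (12 > 9).
No other cell survives both best-response checks, so there are 3 pure NE.

3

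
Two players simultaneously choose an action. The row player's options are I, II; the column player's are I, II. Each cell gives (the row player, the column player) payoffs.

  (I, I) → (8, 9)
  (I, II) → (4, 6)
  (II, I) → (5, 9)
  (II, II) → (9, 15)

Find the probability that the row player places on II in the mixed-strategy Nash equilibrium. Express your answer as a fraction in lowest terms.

1/3

The row player's mix p on I must make the column player indifferent between I and II.
The column player's payoff from I: 9p + 9(1−p). From II: 6p + 15(1−p).
Set equal: 3p = 6(1−p) → p = 6/9 = 2/3.
Probability on II is 1 − 2/3 = 1/3.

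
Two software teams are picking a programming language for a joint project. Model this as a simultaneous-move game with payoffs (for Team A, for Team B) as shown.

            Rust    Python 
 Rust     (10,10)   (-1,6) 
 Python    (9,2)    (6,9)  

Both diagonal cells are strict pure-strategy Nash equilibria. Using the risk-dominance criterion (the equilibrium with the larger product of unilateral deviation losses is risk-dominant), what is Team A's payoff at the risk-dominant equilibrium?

6

At both Rust: Team A loses 10 − 9 = 1 by deviating; Team B loses 10 − 6 = 4. Product = 1·4 = 4.
At both Python: Team A loses 6 − (-1) = 7 by deviating; Team B loses 9 − 2 = 7. Product = 7·7 = 49.
49 > 4, so both Python is risk-dominant. Team A's payoff there is 6.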